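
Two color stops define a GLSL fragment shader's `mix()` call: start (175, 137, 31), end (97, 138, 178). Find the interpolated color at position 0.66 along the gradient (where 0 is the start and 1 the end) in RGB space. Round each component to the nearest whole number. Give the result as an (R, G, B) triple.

(124, 138, 128)

R = 175 + 0.66 × (97 − 175) = 175 + 0.66 × -78 = 123.52 → 124
G = 137 + 0.66 × (138 − 137) = 137 + 0.66 × 1 = 137.66 → 138
B = 31 + 0.66 × (178 − 31) = 31 + 0.66 × 147 = 128.02 → 128
So the blended color is (124, 138, 128), about #7c8a80.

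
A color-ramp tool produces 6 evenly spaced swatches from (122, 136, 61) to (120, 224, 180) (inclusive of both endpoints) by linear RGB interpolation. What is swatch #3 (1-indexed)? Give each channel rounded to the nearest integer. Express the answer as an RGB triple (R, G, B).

With 6 swatches and endpoints inclusive, swatch 3 sits at t = (3 − 1)/(6 − 1) = 2/5 ≈ 0.4.
R = 122 + 0.4 × (120 − 122) = 121.2 → 121
G = 136 + 0.4 × (224 − 136) = 171.2 → 171
B = 61 + 0.4 × (180 − 61) = 108.6 → 109

(121, 171, 109)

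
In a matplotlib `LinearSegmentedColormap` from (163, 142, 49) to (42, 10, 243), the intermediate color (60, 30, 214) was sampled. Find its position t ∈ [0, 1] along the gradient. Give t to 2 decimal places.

0.85

Invert the lerp on the B channel (largest span, 194): t = (214 − 49) / (243 − 49) = 165/194 = 0.85052.
Check on R: (60 − 163)/(42 − 163) = 0.8512 ✓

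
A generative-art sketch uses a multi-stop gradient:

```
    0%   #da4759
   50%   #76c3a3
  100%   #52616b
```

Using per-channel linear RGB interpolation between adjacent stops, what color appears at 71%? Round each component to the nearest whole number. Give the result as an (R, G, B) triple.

71% lies between the 50% and 100% stops, so the local fraction is t = (71 − 50)/(100 − 50) = 21/50 ≈ 0.42.
#76c3a3 → (118, 195, 163); #52616b → (82, 97, 107).
R = 118 + 0.42 × (82 − 118) = 102.88 → 103
G = 195 + 0.42 × (97 − 195) = 153.84 → 154
B = 163 + 0.42 × (107 − 163) = 139.48 → 139

(103, 154, 139)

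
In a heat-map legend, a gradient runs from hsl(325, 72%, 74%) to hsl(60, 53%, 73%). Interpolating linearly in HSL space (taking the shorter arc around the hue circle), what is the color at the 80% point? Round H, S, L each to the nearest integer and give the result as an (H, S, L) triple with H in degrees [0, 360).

Hue: 60 − 325 = -265°, but |-265| > 180 so the shorter arc goes the other way: Δh = -265 + 360 = 95°.
H = 325 + 0.8 × (95) = 401 → 401 → 401 mod 360 = 41°
S = 72 + 0.8 × (53 − 72) = 56.8 → 57%
L = 74 + 0.8 × (73 − 74) = 73.2 → 73%

(41, 57, 73)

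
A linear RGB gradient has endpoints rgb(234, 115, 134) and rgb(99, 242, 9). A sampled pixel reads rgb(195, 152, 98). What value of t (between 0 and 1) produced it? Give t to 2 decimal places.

Invert the lerp on the R channel (largest span, 135): t = (195 − 234) / (99 − 234) = -39/-135 = 0.28889.
Check on G: (152 − 115)/(242 − 115) = 0.2913 ✓

0.29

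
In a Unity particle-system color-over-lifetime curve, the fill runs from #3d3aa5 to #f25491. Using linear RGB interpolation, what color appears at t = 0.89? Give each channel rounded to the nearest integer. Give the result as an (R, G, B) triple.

#3d3aa5 → (61, 58, 165); #f25491 → (242, 84, 145).
R = 61 + 0.89 × (242 − 61) = 61 + 0.89 × 181 = 222.09 → 222
G = 58 + 0.89 × (84 − 58) = 58 + 0.89 × 26 = 81.14 → 81
B = 165 + 0.89 × (145 − 165) = 165 + 0.89 × -20 = 147.2 → 147

(222, 81, 147)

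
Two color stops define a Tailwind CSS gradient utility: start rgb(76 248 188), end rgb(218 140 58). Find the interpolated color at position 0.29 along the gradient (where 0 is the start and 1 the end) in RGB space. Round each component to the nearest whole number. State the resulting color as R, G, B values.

(117, 217, 150)

R = 76 + 0.29 × (218 − 76) = 76 + 0.29 × 142 = 117.18 → 117
G = 248 + 0.29 × (140 − 248) = 248 + 0.29 × -108 = 216.68 → 217
B = 188 + 0.29 × (58 − 188) = 188 + 0.29 × -130 = 150.3 → 150
So the blended color is (117, 217, 150), about #75d996.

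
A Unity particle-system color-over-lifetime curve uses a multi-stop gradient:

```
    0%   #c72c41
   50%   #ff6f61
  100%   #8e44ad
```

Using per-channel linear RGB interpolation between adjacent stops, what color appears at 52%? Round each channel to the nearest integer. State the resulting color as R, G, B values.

(250, 109, 100)

52% lies between the 50% and 100% stops, so the local fraction is t = (52 − 50)/(100 − 50) = 2/50 ≈ 0.04.
#ff6f61 → (255, 111, 97); #8e44ad → (142, 68, 173).
R = 255 + 0.04 × (142 − 255) = 250.48 → 250
G = 111 + 0.04 × (68 − 111) = 109.28 → 109
B = 97 + 0.04 × (173 − 97) = 100.04 → 100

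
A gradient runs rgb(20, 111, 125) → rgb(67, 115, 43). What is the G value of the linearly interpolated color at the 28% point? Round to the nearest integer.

112

G = 111 + 0.28 × (115 − 111) = 112.12 → 112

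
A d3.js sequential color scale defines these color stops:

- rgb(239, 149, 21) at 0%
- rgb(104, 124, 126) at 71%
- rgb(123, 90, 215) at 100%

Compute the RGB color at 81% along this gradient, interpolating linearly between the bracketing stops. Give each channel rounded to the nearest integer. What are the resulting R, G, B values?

81% lies between the 71% and 100% stops, so the local fraction is t = (81 − 71)/(100 − 71) = 10/29 ≈ 0.3448.
R = 104 + 0.3448 × (123 − 104) = 110.551 → 111
G = 124 + 0.3448 × (90 − 124) = 112.277 → 112
B = 126 + 0.3448 × (215 − 126) = 156.687 → 157

(111, 112, 157)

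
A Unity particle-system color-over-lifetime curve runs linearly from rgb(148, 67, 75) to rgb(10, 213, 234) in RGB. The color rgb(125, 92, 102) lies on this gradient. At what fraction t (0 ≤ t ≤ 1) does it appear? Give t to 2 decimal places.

0.17

Invert the lerp on the B channel (largest span, 159): t = (102 − 75) / (234 − 75) = 27/159 = 0.16981.
Check on R: (125 − 148)/(10 − 148) = 0.1667 ✓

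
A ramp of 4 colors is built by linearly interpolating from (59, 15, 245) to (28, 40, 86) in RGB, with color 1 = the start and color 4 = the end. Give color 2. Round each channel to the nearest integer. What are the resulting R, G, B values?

With 4 swatches and endpoints inclusive, swatch 2 sits at t = (2 − 1)/(4 − 1) = 1/3 ≈ 0.3333.
R = 59 + 0.3333 × (28 − 59) = 48.668 → 49
G = 15 + 0.3333 × (40 − 15) = 23.332 → 23
B = 245 + 0.3333 × (86 − 245) = 192.005 → 192

(49, 23, 192)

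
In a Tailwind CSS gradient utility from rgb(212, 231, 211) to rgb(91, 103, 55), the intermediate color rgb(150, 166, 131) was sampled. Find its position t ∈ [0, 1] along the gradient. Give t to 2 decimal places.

0.51

Invert the lerp on the B channel (largest span, 156): t = (131 − 211) / (55 − 211) = -80/-156 = 0.51282.
Check on R: (150 − 212)/(91 − 212) = 0.5124 ✓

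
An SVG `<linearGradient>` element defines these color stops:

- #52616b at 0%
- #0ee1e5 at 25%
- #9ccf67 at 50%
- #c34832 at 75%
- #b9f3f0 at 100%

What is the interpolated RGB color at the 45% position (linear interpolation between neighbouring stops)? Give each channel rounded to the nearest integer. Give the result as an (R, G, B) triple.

45% lies between the 25% and 50% stops, so the local fraction is t = (45 − 25)/(50 − 25) = 20/25 ≈ 0.8.
#0ee1e5 → (14, 225, 229); #9ccf67 → (156, 207, 103).
R = 14 + 0.8 × (156 − 14) = 127.6 → 128
G = 225 + 0.8 × (207 − 225) = 210.6 → 211
B = 229 + 0.8 × (103 − 229) = 128.2 → 128

(128, 211, 128)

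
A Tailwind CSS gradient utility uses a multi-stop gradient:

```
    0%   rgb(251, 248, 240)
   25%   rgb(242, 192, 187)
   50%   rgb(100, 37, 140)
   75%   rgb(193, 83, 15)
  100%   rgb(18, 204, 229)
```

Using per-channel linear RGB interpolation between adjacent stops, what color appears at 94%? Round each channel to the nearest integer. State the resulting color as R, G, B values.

(60, 175, 178)

94% lies between the 75% and 100% stops, so the local fraction is t = (94 − 75)/(100 − 75) = 19/25 ≈ 0.76.
R = 193 + 0.76 × (18 − 193) = 60 → 60
G = 83 + 0.76 × (204 − 83) = 174.96 → 175
B = 15 + 0.76 × (229 − 15) = 177.64 → 178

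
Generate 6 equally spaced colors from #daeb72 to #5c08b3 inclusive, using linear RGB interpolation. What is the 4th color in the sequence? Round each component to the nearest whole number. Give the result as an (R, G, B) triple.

With 6 swatches and endpoints inclusive, swatch 4 sits at t = (4 − 1)/(6 − 1) = 3/5 ≈ 0.6.
#daeb72 → (218, 235, 114); #5c08b3 → (92, 8, 179).
R = 218 + 0.6 × (92 − 218) = 142.4 → 142
G = 235 + 0.6 × (8 − 235) = 98.8 → 99
B = 114 + 0.6 × (179 − 114) = 153 → 153

(142, 99, 153)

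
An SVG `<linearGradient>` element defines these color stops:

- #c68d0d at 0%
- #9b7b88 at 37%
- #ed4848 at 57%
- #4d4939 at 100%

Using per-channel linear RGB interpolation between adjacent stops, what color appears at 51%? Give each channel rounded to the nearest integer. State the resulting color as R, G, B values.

(212, 87, 91)

51% lies between the 37% and 57% stops, so the local fraction is t = (51 − 37)/(57 − 37) = 14/20 ≈ 0.7.
#9b7b88 → (155, 123, 136); #ed4848 → (237, 72, 72).
R = 155 + 0.7 × (237 − 155) = 212.4 → 212
G = 123 + 0.7 × (72 − 123) = 87.3 → 87
B = 136 + 0.7 × (72 − 136) = 91.2 → 91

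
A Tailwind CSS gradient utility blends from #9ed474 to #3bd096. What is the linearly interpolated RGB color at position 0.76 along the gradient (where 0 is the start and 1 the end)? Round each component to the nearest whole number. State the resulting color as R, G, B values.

(83, 209, 142)

#9ed474 → (158, 212, 116); #3bd096 → (59, 208, 150).
R = 158 + 0.76 × (59 − 158) = 158 + 0.76 × -99 = 82.76 → 83
G = 212 + 0.76 × (208 − 212) = 212 + 0.76 × -4 = 208.96 → 209
B = 116 + 0.76 × (150 − 116) = 116 + 0.76 × 34 = 141.84 → 142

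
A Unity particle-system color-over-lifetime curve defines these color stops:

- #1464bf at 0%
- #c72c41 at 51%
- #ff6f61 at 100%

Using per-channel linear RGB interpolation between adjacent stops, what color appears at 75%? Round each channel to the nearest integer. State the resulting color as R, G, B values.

(226, 77, 81)

75% lies between the 51% and 100% stops, so the local fraction is t = (75 − 51)/(100 − 51) = 24/49 ≈ 0.4898.
#c72c41 → (199, 44, 65); #ff6f61 → (255, 111, 97).
R = 199 + 0.4898 × (255 − 199) = 226.429 → 226
G = 44 + 0.4898 × (111 − 44) = 76.817 → 77
B = 65 + 0.4898 × (97 − 65) = 80.674 → 81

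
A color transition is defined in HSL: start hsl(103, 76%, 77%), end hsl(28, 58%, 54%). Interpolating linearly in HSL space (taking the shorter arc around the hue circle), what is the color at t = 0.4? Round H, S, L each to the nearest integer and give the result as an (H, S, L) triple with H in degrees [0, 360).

(73, 69, 68)

Hue arc: Δh = 28 − 103 = -75° (|Δh| ≤ 180, already the shorter path).
H = 103 + 0.4 × (-75) = 73 → 73°
S = 76 + 0.4 × (58 − 76) = 68.8 → 69%
L = 77 + 0.4 × (54 − 77) = 67.8 → 68%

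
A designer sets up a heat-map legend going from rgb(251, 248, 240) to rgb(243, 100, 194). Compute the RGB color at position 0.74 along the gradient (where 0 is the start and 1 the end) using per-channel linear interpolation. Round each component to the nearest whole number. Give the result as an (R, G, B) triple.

(245, 138, 206)

R = 251 + 0.74 × (243 − 251) = 251 + 0.74 × -8 = 245.08 → 245
G = 248 + 0.74 × (100 − 248) = 248 + 0.74 × -148 = 138.48 → 138
B = 240 + 0.74 × (194 − 240) = 240 + 0.74 × -46 = 205.96 → 206
So the blended color is (245, 138, 206), about #f58ace.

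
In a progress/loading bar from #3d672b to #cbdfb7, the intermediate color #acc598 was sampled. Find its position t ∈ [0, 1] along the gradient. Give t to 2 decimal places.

Invert the lerp on the R channel (largest span, 142): t = (172 − 61) / (203 − 61) = 111/142 = 0.78169.
Check on G: (197 − 103)/(223 − 103) = 0.7833 ✓

0.78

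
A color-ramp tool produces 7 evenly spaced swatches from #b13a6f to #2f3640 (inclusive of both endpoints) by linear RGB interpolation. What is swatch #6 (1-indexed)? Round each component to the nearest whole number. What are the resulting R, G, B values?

With 7 swatches and endpoints inclusive, swatch 6 sits at t = (6 − 1)/(7 − 1) = 5/6 ≈ 0.8333.
#b13a6f → (177, 58, 111); #2f3640 → (47, 54, 64).
R = 177 + 0.8333 × (47 − 177) = 68.671 → 69
G = 58 + 0.8333 × (54 − 58) = 54.667 → 55
B = 111 + 0.8333 × (64 − 111) = 71.835 → 72

(69, 55, 72)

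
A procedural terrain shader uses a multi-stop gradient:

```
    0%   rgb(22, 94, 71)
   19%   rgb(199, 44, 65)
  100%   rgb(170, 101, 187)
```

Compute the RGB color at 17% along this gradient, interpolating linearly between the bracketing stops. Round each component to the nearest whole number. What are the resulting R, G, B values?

(180, 49, 66)

17% lies between the 0% and 19% stops, so the local fraction is t = (17 − 0)/(19 − 0) = 17/19 ≈ 0.8947.
R = 22 + 0.8947 × (199 − 22) = 180.362 → 180
G = 94 + 0.8947 × (44 − 94) = 49.265 → 49
B = 71 + 0.8947 × (65 − 71) = 65.632 → 66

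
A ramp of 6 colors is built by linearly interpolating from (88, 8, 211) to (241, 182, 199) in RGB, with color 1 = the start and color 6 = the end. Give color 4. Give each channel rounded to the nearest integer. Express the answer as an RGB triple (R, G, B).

With 6 swatches and endpoints inclusive, swatch 4 sits at t = (4 − 1)/(6 − 1) = 3/5 ≈ 0.6.
R = 88 + 0.6 × (241 − 88) = 179.8 → 180
G = 8 + 0.6 × (182 − 8) = 112.4 → 112
B = 211 + 0.6 × (199 − 211) = 203.8 → 204

(180, 112, 204)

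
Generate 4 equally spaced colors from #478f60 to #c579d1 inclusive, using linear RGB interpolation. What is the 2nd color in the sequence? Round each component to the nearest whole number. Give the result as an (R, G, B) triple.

With 4 swatches and endpoints inclusive, swatch 2 sits at t = (2 − 1)/(4 − 1) = 1/3 ≈ 0.3333.
#478f60 → (71, 143, 96); #c579d1 → (197, 121, 209).
R = 71 + 0.3333 × (197 − 71) = 112.996 → 113
G = 143 + 0.3333 × (121 − 143) = 135.667 → 136
B = 96 + 0.3333 × (209 − 96) = 133.663 → 134

(113, 136, 134)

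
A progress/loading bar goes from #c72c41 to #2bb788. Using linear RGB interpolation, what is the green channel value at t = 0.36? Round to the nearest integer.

G₁ = 44 (from #c72c41), G₂ = 183 (from #2bb788).
G = 44 + 0.36 × (183 − 44) = 94.04 → 94

94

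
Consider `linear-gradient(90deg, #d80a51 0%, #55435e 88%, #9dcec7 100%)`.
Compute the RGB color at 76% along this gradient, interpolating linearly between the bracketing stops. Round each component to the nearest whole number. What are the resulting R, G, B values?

76% lies between the 0% and 88% stops, so the local fraction is t = (76 − 0)/(88 − 0) = 76/88 ≈ 0.8636.
#d80a51 → (216, 10, 81); #55435e → (85, 67, 94).
R = 216 + 0.8636 × (85 − 216) = 102.868 → 103
G = 10 + 0.8636 × (67 − 10) = 59.225 → 59
B = 81 + 0.8636 × (94 − 81) = 92.227 → 92

(103, 59, 92)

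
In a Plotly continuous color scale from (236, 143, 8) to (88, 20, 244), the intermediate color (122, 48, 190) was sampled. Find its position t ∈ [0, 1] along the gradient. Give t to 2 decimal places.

0.77

Invert the lerp on the B channel (largest span, 236): t = (190 − 8) / (244 − 8) = 182/236 = 0.77119.
Check on R: (122 − 236)/(88 − 236) = 0.7703 ✓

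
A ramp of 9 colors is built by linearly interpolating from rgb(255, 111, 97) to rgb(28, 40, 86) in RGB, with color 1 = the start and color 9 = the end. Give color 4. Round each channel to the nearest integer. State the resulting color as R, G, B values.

(170, 84, 93)

With 9 swatches and endpoints inclusive, swatch 4 sits at t = (4 − 1)/(9 − 1) = 3/8 ≈ 0.375.
R = 255 + 0.375 × (28 − 255) = 169.875 → 170
G = 111 + 0.375 × (40 − 111) = 84.375 → 84
B = 97 + 0.375 × (86 − 97) = 92.875 → 93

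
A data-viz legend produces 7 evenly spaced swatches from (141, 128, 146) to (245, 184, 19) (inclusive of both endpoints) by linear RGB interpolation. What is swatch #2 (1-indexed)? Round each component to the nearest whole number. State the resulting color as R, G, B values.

With 7 swatches and endpoints inclusive, swatch 2 sits at t = (2 − 1)/(7 − 1) = 1/6 ≈ 0.1667.
R = 141 + 0.1667 × (245 − 141) = 158.337 → 158
G = 128 + 0.1667 × (184 − 128) = 137.335 → 137
B = 146 + 0.1667 × (19 − 146) = 124.829 → 125

(158, 137, 125)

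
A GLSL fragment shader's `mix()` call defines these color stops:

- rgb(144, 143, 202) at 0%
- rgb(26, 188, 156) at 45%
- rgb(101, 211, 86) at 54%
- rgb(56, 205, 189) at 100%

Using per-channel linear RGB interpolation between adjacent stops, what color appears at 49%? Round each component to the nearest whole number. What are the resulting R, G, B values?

49% lies between the 45% and 54% stops, so the local fraction is t = (49 − 45)/(54 − 45) = 4/9 ≈ 0.4444.
R = 26 + 0.4444 × (101 − 26) = 59.33 → 59
G = 188 + 0.4444 × (211 − 188) = 198.221 → 198
B = 156 + 0.4444 × (86 − 156) = 124.892 → 125

(59, 198, 125)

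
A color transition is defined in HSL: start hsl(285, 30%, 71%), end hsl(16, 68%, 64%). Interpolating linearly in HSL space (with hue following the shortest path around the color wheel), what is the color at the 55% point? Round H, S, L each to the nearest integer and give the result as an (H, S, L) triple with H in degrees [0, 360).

(335, 51, 67)

Hue: 16 − 285 = -269°, but |-269| > 180 so the shorter arc goes the other way: Δh = -269 + 360 = 91°.
H = 285 + 0.55 × (91) = 335.05 → 335°
S = 30 + 0.55 × (68 − 30) = 50.9 → 51%
L = 71 + 0.55 × (64 − 71) = 67.15 → 67%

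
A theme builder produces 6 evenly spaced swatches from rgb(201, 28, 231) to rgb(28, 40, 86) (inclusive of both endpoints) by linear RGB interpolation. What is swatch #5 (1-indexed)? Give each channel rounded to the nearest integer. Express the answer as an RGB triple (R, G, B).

With 6 swatches and endpoints inclusive, swatch 5 sits at t = (5 − 1)/(6 − 1) = 4/5 ≈ 0.8.
R = 201 + 0.8 × (28 − 201) = 62.6 → 63
G = 28 + 0.8 × (40 − 28) = 37.6 → 38
B = 231 + 0.8 × (86 − 231) = 115 → 115

(63, 38, 115)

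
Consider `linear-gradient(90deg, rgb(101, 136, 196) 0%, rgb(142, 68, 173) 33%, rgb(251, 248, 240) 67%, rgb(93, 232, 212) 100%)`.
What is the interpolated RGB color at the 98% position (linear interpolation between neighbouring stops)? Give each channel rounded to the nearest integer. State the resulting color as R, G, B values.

98% lies between the 67% and 100% stops, so the local fraction is t = (98 − 67)/(100 − 67) = 31/33 ≈ 0.9394.
R = 251 + 0.9394 × (93 − 251) = 102.575 → 103
G = 248 + 0.9394 × (232 − 248) = 232.97 → 233
B = 240 + 0.9394 × (212 − 240) = 213.697 → 214

(103, 233, 214)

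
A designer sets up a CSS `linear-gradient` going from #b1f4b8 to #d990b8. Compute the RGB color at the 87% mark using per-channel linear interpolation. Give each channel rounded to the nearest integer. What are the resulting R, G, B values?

#b1f4b8 → (177, 244, 184); #d990b8 → (217, 144, 184).
87% corresponds to t = 0.87.
R = 177 + 0.87 × (217 − 177) = 177 + 0.87 × 40 = 211.8 → 212
G = 244 + 0.87 × (144 − 244) = 244 + 0.87 × -100 = 157 → 157
B = 184 + 0.87 × (184 − 184) = 184 + 0.87 × 0 = 184 → 184

(212, 157, 184)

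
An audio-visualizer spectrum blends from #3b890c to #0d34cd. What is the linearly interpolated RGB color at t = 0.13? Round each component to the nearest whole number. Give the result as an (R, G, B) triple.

#3b890c → (59, 137, 12); #0d34cd → (13, 52, 205).
R = 59 + 0.13 × (13 − 59) = 59 + 0.13 × -46 = 53.02 → 53
G = 137 + 0.13 × (52 − 137) = 137 + 0.13 × -85 = 125.95 → 126
B = 12 + 0.13 × (205 − 12) = 12 + 0.13 × 193 = 37.09 → 37

(53, 126, 37)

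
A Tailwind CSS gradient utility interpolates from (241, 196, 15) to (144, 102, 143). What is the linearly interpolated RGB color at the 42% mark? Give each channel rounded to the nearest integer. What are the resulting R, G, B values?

(200, 157, 69)

42% corresponds to t = 0.42.
R = 241 + 0.42 × (144 − 241) = 241 + 0.42 × -97 = 200.26 → 200
G = 196 + 0.42 × (102 − 196) = 196 + 0.42 × -94 = 156.52 → 157
B = 15 + 0.42 × (143 − 15) = 15 + 0.42 × 128 = 68.76 → 69
So the blended color is (200, 157, 69), about #c89d45.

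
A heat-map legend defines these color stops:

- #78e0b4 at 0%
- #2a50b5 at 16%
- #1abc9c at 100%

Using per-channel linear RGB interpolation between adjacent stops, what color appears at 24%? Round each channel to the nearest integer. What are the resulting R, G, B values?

24% lies between the 16% and 100% stops, so the local fraction is t = (24 − 16)/(100 − 16) = 8/84 ≈ 0.0952.
#2a50b5 → (42, 80, 181); #1abc9c → (26, 188, 156).
R = 42 + 0.0952 × (26 − 42) = 40.477 → 40
G = 80 + 0.0952 × (188 − 80) = 90.282 → 90
B = 181 + 0.0952 × (156 − 181) = 178.62 → 179

(40, 90, 179)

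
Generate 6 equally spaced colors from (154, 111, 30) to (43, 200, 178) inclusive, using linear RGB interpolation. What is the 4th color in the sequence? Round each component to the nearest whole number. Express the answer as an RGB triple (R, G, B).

With 6 swatches and endpoints inclusive, swatch 4 sits at t = (4 − 1)/(6 − 1) = 3/5 ≈ 0.6.
R = 154 + 0.6 × (43 − 154) = 87.4 → 87
G = 111 + 0.6 × (200 − 111) = 164.4 → 164
B = 30 + 0.6 × (178 − 30) = 118.8 → 119

(87, 164, 119)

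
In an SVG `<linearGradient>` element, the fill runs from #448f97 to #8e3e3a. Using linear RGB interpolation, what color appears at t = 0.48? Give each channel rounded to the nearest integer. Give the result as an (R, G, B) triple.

(104, 104, 106)

#448f97 → (68, 143, 151); #8e3e3a → (142, 62, 58).
R = 68 + 0.48 × (142 − 68) = 68 + 0.48 × 74 = 103.52 → 104
G = 143 + 0.48 × (62 − 143) = 143 + 0.48 × -81 = 104.12 → 104
B = 151 + 0.48 × (58 − 151) = 151 + 0.48 × -93 = 106.36 → 106
So the blended color is (104, 104, 106), about #68686a.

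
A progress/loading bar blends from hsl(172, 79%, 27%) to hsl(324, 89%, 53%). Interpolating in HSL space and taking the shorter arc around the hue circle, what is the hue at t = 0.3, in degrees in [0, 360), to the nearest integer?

Hue arc: Δh = 324 − 172 = 152° (|Δh| ≤ 180, already the shorter path).
H = 172 + 0.3 × (152) = 217.6 → 218°

218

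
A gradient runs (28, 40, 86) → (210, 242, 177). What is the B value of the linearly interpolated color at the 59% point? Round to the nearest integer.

140

B = 86 + 0.59 × (177 − 86) = 139.69 → 140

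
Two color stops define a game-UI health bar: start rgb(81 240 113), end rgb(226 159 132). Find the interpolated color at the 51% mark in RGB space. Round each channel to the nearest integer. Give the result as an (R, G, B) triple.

(155, 199, 123)

51% corresponds to t = 0.51.
R = 81 + 0.51 × (226 − 81) = 81 + 0.51 × 145 = 154.95 → 155
G = 240 + 0.51 × (159 − 240) = 240 + 0.51 × -81 = 198.69 → 199
B = 113 + 0.51 × (132 − 113) = 113 + 0.51 × 19 = 122.69 → 123
So the blended color is (155, 199, 123), about #9bc77b.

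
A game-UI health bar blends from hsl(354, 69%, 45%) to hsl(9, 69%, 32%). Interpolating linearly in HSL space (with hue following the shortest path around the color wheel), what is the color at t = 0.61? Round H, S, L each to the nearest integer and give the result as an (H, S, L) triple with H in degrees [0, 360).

(3, 69, 37)

Hue: 9 − 354 = -345°, but |-345| > 180 so the shorter arc goes the other way: Δh = -345 + 360 = 15°.
H = 354 + 0.61 × (15) = 363.15 → 363 → 363 mod 360 = 3°
S = 69 + 0.61 × (69 − 69) = 69 → 69%
L = 45 + 0.61 × (32 − 45) = 37.07 → 37%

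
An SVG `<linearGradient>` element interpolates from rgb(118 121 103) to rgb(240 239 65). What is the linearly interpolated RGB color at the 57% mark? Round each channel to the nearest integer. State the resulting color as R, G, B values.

57% corresponds to t = 0.57.
R = 118 + 0.57 × (240 − 118) = 118 + 0.57 × 122 = 187.54 → 188
G = 121 + 0.57 × (239 − 121) = 121 + 0.57 × 118 = 188.26 → 188
B = 103 + 0.57 × (65 − 103) = 103 + 0.57 × -38 = 81.34 → 81

(188, 188, 81)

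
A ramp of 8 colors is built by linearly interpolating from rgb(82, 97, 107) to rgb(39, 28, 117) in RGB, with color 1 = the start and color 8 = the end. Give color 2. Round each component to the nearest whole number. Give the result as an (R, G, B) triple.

(76, 87, 108)

With 8 swatches and endpoints inclusive, swatch 2 sits at t = (2 − 1)/(8 − 1) = 1/7 ≈ 0.1429.
R = 82 + 0.1429 × (39 − 82) = 75.855 → 76
G = 97 + 0.1429 × (28 − 97) = 87.14 → 87
B = 107 + 0.1429 × (117 − 107) = 108.429 → 108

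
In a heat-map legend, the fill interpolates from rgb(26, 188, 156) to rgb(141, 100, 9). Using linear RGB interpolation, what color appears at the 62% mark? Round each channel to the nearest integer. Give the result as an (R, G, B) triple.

62% corresponds to t = 0.62.
R = 26 + 0.62 × (141 − 26) = 26 + 0.62 × 115 = 97.3 → 97
G = 188 + 0.62 × (100 − 188) = 188 + 0.62 × -88 = 133.44 → 133
B = 156 + 0.62 × (9 − 156) = 156 + 0.62 × -147 = 64.86 → 65

(97, 133, 65)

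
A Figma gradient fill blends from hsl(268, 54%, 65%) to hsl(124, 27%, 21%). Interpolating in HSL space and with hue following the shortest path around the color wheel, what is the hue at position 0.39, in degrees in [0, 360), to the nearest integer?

Hue arc: Δh = 124 − 268 = -144° (|Δh| ≤ 180, already the shorter path).
H = 268 + 0.39 × (-144) = 211.84 → 212°

212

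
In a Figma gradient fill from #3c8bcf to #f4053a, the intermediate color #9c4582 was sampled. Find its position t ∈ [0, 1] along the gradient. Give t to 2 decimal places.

0.52

Invert the lerp on the R channel (largest span, 184): t = (156 − 60) / (244 − 60) = 96/184 = 0.52174.
Check on G: (69 − 139)/(5 − 139) = 0.5224 ✓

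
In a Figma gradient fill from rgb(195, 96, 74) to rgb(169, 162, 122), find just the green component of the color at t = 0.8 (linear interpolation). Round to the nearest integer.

G = 96 + 0.8 × (162 − 96) = 148.8 → 149

149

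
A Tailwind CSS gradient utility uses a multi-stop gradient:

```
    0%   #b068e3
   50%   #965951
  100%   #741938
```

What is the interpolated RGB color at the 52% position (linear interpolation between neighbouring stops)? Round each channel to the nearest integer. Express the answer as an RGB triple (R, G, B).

(149, 86, 80)

52% lies between the 50% and 100% stops, so the local fraction is t = (52 − 50)/(100 − 50) = 2/50 ≈ 0.04.
#965951 → (150, 89, 81); #741938 → (116, 25, 56).
R = 150 + 0.04 × (116 − 150) = 148.64 → 149
G = 89 + 0.04 × (25 − 89) = 86.44 → 86
B = 81 + 0.04 × (56 − 81) = 80 → 80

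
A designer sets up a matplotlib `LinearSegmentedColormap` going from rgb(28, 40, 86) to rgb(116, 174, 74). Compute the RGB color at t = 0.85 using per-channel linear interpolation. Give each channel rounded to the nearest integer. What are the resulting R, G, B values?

(103, 154, 76)

R = 28 + 0.85 × (116 − 28) = 28 + 0.85 × 88 = 102.8 → 103
G = 40 + 0.85 × (174 − 40) = 40 + 0.85 × 134 = 153.9 → 154
B = 86 + 0.85 × (74 − 86) = 86 + 0.85 × -12 = 75.8 → 76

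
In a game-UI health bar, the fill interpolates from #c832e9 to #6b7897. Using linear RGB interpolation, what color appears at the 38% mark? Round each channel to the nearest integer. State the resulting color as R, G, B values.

(165, 77, 202)

#c832e9 → (200, 50, 233); #6b7897 → (107, 120, 151).
38% corresponds to t = 0.38.
R = 200 + 0.38 × (107 − 200) = 200 + 0.38 × -93 = 164.66 → 165
G = 50 + 0.38 × (120 − 50) = 50 + 0.38 × 70 = 76.6 → 77
B = 233 + 0.38 × (151 − 233) = 233 + 0.38 × -82 = 201.84 → 202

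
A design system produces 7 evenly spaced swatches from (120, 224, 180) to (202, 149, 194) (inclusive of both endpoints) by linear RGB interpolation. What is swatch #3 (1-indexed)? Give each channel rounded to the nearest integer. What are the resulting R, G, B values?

With 7 swatches and endpoints inclusive, swatch 3 sits at t = (3 − 1)/(7 − 1) = 2/6 ≈ 0.3333.
R = 120 + 0.3333 × (202 − 120) = 147.331 → 147
G = 224 + 0.3333 × (149 − 224) = 199.002 → 199
B = 180 + 0.3333 × (194 − 180) = 184.666 → 185

(147, 199, 185)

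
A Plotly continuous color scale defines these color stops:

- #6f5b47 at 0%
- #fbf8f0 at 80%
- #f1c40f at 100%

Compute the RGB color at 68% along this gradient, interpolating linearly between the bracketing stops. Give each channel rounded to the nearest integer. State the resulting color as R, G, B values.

(230, 224, 215)

68% lies between the 0% and 80% stops, so the local fraction is t = (68 − 0)/(80 − 0) = 68/80 ≈ 0.85.
#6f5b47 → (111, 91, 71); #fbf8f0 → (251, 248, 240).
R = 111 + 0.85 × (251 − 111) = 230 → 230
G = 91 + 0.85 × (248 − 91) = 224.45 → 224
B = 71 + 0.85 × (240 − 71) = 214.65 → 215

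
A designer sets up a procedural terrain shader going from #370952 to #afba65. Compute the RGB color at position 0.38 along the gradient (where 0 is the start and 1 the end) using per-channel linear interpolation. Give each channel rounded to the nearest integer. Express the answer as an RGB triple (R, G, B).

#370952 → (55, 9, 82); #afba65 → (175, 186, 101).
R = 55 + 0.38 × (175 − 55) = 55 + 0.38 × 120 = 100.6 → 101
G = 9 + 0.38 × (186 − 9) = 9 + 0.38 × 177 = 76.26 → 76
B = 82 + 0.38 × (101 − 82) = 82 + 0.38 × 19 = 89.22 → 89
So the blended color is (101, 76, 89), about #654c59.

(101, 76, 89)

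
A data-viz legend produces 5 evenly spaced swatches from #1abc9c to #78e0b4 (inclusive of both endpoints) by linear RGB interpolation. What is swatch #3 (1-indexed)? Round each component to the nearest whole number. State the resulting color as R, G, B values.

With 5 swatches and endpoints inclusive, swatch 3 sits at t = (3 − 1)/(5 − 1) = 2/4 ≈ 0.5.
#1abc9c → (26, 188, 156); #78e0b4 → (120, 224, 180).
R = 26 + 0.5 × (120 − 26) = 73 → 73
G = 188 + 0.5 × (224 − 188) = 206 → 206
B = 156 + 0.5 × (180 − 156) = 168 → 168

(73, 206, 168)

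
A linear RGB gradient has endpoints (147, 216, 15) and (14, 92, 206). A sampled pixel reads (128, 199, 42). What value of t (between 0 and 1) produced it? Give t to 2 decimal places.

Invert the lerp on the B channel (largest span, 191): t = (42 − 15) / (206 − 15) = 27/191 = 0.14136.
Check on R: (128 − 147)/(14 − 147) = 0.1429 ✓

0.14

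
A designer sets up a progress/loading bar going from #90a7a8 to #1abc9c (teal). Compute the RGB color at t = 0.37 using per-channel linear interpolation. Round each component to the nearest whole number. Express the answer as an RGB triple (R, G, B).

#90a7a8 → (144, 167, 168); #1abc9c → (26, 188, 156).
R = 144 + 0.37 × (26 − 144) = 144 + 0.37 × -118 = 100.34 → 100
G = 167 + 0.37 × (188 − 167) = 167 + 0.37 × 21 = 174.77 → 175
B = 168 + 0.37 × (156 − 168) = 168 + 0.37 × -12 = 163.56 → 164
So the blended color is (100, 175, 164), about #64afa4.

(100, 175, 164)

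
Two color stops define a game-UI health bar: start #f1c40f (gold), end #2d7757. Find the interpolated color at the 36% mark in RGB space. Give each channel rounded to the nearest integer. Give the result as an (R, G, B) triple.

(170, 168, 41)

#f1c40f → (241, 196, 15); #2d7757 → (45, 119, 87).
36% corresponds to t = 0.36.
R = 241 + 0.36 × (45 − 241) = 241 + 0.36 × -196 = 170.44 → 170
G = 196 + 0.36 × (119 − 196) = 196 + 0.36 × -77 = 168.28 → 168
B = 15 + 0.36 × (87 − 15) = 15 + 0.36 × 72 = 40.92 → 41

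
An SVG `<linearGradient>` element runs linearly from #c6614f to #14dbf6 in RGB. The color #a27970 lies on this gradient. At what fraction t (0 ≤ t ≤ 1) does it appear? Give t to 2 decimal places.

Invert the lerp on the R channel (largest span, 178): t = (162 − 198) / (20 − 198) = -36/-178 = 0.20225.
Check on G: (121 − 97)/(219 − 97) = 0.1967 ✓

0.20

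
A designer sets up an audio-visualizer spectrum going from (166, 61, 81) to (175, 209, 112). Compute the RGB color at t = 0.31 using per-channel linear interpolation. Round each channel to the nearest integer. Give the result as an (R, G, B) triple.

(169, 107, 91)

R = 166 + 0.31 × (175 − 166) = 166 + 0.31 × 9 = 168.79 → 169
G = 61 + 0.31 × (209 − 61) = 61 + 0.31 × 148 = 106.88 → 107
B = 81 + 0.31 × (112 − 81) = 81 + 0.31 × 31 = 90.61 → 91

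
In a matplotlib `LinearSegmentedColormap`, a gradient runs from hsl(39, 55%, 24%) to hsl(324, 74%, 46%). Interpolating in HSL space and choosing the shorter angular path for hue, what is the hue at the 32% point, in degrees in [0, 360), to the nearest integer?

Hue: 324 − 39 = 285°, but |285| > 180 so the shorter arc goes the other way: Δh = 285 − 360 = -75°.
H = 39 + 0.32 × (-75) = 15 → 15°

15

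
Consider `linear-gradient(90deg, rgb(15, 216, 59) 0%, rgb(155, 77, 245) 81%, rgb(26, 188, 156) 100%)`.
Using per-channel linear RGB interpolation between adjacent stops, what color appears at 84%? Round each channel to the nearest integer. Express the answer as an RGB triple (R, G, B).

84% lies between the 81% and 100% stops, so the local fraction is t = (84 − 81)/(100 − 81) = 3/19 ≈ 0.1579.
R = 155 + 0.1579 × (26 − 155) = 134.631 → 135
G = 77 + 0.1579 × (188 − 77) = 94.527 → 95
B = 245 + 0.1579 × (156 − 245) = 230.947 → 231

(135, 95, 231)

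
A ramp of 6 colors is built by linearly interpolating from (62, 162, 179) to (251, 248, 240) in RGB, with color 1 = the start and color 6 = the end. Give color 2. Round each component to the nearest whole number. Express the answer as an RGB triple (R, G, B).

(100, 179, 191)

With 6 swatches and endpoints inclusive, swatch 2 sits at t = (2 − 1)/(6 − 1) = 1/5 ≈ 0.2.
R = 62 + 0.2 × (251 − 62) = 99.8 → 100
G = 162 + 0.2 × (248 − 162) = 179.2 → 179
B = 179 + 0.2 × (240 − 179) = 191.2 → 191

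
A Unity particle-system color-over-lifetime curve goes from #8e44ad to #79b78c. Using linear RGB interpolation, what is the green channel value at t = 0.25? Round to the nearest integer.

97

G₁ = 68 (from #8e44ad), G₂ = 183 (from #79b78c).
G = 68 + 0.25 × (183 − 68) = 96.75 → 97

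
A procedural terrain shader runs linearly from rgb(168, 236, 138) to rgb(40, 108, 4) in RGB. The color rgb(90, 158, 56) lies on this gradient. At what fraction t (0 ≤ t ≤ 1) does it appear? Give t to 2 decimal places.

0.61

Invert the lerp on the B channel (largest span, 134): t = (56 − 138) / (4 − 138) = -82/-134 = 0.61194.
Check on R: (90 − 168)/(40 − 168) = 0.6094 ✓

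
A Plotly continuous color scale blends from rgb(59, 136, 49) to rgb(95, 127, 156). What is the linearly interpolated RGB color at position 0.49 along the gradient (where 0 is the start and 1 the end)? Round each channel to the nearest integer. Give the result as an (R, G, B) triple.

(77, 132, 101)

R = 59 + 0.49 × (95 − 59) = 59 + 0.49 × 36 = 76.64 → 77
G = 136 + 0.49 × (127 − 136) = 136 + 0.49 × -9 = 131.59 → 132
B = 49 + 0.49 × (156 − 49) = 49 + 0.49 × 107 = 101.43 → 101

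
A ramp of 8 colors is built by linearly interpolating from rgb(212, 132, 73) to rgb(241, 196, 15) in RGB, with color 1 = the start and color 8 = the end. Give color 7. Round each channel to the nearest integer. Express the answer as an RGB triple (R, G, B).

With 8 swatches and endpoints inclusive, swatch 7 sits at t = (7 − 1)/(8 − 1) = 6/7 ≈ 0.8571.
R = 212 + 0.8571 × (241 − 212) = 236.856 → 237
G = 132 + 0.8571 × (196 − 132) = 186.854 → 187
B = 73 + 0.8571 × (15 − 73) = 23.288 → 23

(237, 187, 23)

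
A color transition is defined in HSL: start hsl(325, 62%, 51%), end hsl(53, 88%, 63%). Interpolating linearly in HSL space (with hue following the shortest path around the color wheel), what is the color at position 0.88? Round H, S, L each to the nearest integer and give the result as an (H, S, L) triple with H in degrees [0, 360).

(42, 85, 62)

Hue: 53 − 325 = -272°, but |-272| > 180 so the shorter arc goes the other way: Δh = -272 + 360 = 88°.
H = 325 + 0.88 × (88) = 402.44 → 402 → 402 mod 360 = 42°
S = 62 + 0.88 × (88 − 62) = 84.88 → 85%
L = 51 + 0.88 × (63 − 51) = 61.56 → 62%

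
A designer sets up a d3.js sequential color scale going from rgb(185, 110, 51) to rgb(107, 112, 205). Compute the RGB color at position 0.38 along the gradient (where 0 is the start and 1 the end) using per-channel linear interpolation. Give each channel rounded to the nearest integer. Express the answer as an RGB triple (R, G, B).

R = 185 + 0.38 × (107 − 185) = 185 + 0.38 × -78 = 155.36 → 155
G = 110 + 0.38 × (112 − 110) = 110 + 0.38 × 2 = 110.76 → 111
B = 51 + 0.38 × (205 − 51) = 51 + 0.38 × 154 = 109.52 → 110

(155, 111, 110)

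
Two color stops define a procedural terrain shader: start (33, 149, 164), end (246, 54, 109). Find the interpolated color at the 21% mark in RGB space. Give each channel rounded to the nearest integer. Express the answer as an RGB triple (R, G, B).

(78, 129, 152)

21% corresponds to t = 0.21.
R = 33 + 0.21 × (246 − 33) = 33 + 0.21 × 213 = 77.73 → 78
G = 149 + 0.21 × (54 − 149) = 149 + 0.21 × -95 = 129.05 → 129
B = 164 + 0.21 × (109 − 164) = 164 + 0.21 × -55 = 152.45 → 152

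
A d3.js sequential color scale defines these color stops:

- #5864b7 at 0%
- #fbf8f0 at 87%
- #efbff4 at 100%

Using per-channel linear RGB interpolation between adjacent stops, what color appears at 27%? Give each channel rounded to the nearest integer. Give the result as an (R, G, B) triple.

(139, 146, 201)

27% lies between the 0% and 87% stops, so the local fraction is t = (27 − 0)/(87 − 0) = 27/87 ≈ 0.3103.
#5864b7 → (88, 100, 183); #fbf8f0 → (251, 248, 240).
R = 88 + 0.3103 × (251 − 88) = 138.579 → 139
G = 100 + 0.3103 × (248 − 100) = 145.924 → 146
B = 183 + 0.3103 × (240 − 183) = 200.687 → 201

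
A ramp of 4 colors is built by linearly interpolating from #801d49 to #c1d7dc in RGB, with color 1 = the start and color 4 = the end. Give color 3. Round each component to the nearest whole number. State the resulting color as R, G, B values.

With 4 swatches and endpoints inclusive, swatch 3 sits at t = (3 − 1)/(4 − 1) = 2/3 ≈ 0.6667.
#801d49 → (128, 29, 73); #c1d7dc → (193, 215, 220).
R = 128 + 0.6667 × (193 − 128) = 171.335 → 171
G = 29 + 0.6667 × (215 − 29) = 153.006 → 153
B = 73 + 0.6667 × (220 − 73) = 171.005 → 171

(171, 153, 171)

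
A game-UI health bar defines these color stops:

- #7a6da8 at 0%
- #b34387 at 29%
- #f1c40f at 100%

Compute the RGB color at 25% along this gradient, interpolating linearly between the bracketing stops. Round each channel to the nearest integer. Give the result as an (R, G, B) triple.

(171, 73, 140)

25% lies between the 0% and 29% stops, so the local fraction is t = (25 − 0)/(29 − 0) = 25/29 ≈ 0.8621.
#7a6da8 → (122, 109, 168); #b34387 → (179, 67, 135).
R = 122 + 0.8621 × (179 − 122) = 171.14 → 171
G = 109 + 0.8621 × (67 − 109) = 72.792 → 73
B = 168 + 0.8621 × (135 − 168) = 139.551 → 140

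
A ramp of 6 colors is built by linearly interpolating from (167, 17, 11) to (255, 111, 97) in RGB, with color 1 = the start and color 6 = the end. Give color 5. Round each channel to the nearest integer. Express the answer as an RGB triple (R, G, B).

(237, 92, 80)

With 6 swatches and endpoints inclusive, swatch 5 sits at t = (5 − 1)/(6 − 1) = 4/5 ≈ 0.8.
R = 167 + 0.8 × (255 − 167) = 237.4 → 237
G = 17 + 0.8 × (111 − 17) = 92.2 → 92
B = 11 + 0.8 × (97 − 11) = 79.8 → 80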